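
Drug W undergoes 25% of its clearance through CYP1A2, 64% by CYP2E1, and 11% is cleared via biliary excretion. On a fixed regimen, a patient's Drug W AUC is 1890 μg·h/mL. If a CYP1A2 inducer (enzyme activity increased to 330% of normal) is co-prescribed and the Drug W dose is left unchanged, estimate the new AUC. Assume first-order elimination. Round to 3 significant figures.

1.20 × 10³ μg·h/mL

The CYP1A2 pathway (25% of clearance) rises to 3.3× activity: 0.25 × 3.3 = 0.825.
CYP2E1 (64%) and the residual 11% are unaffected.
New clearance relative to baseline: 0.825 + 0.64 + 0.11 = 1.575.
With dosing unchanged, AUC scales as 1/CL: 1890 / 1.575 = 1.20 × 10³ μg·h/mL.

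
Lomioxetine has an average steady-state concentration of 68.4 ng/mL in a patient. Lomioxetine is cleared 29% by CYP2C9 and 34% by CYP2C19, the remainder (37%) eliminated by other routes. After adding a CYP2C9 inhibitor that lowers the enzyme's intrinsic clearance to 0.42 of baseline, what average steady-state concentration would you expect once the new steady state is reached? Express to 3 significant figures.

The CYP2C9 pathway (29% of clearance) is reduced to 0.42× activity: 0.29 × 0.42 = 0.1218.
CYP2C19 (34%) and the residual 37% are unaffected.
CL_new/CL_old = 0.1218 + 0.34 + 0.37 = 0.8318.
New average steady-state concentration = baseline ÷ relative clearance = 68.4 / 0.8318 = 82.2 ng/mL.

82.2 ng/mL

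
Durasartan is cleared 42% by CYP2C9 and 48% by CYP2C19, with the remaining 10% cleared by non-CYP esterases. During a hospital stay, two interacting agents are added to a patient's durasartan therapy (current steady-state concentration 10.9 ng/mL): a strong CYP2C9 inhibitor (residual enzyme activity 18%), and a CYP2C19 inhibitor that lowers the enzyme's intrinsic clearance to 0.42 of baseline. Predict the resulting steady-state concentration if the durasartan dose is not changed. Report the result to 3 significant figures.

CYP2C9: 0.42 × 0.18 = 0.0756
CYP2C19: 0.48 × 0.42 = 0.2016
Other: 0.1 (unchanged)
CL_new/CL_old = 0.0756 + 0.2016 + 0.1 = 0.3772.
New steady-state concentration = 10.9 / 0.3772 = 28.9 ng/mL (concentration scales inversely with clearance).

28.9 ng/mL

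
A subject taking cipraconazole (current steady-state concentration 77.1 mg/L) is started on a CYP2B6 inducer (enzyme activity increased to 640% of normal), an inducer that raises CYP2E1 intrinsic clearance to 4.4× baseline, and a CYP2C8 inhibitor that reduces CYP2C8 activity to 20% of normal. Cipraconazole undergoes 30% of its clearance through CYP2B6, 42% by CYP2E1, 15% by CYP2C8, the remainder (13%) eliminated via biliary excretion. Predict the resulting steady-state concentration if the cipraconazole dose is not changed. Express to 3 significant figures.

19.6 mg/L

The CYP2B6 pathway (30% of clearance) rises to 6.4× activity: 0.3 × 6.4 = 1.92.
The CYP2E1 pathway (42% of clearance) increases to 4.4× activity: 0.42 × 4.4 = 1.848.
The CYP2C8 pathway (15% of clearance) is reduced to 0.2× activity: 0.15 × 0.2 = 0.03.
The remaining 13% of clearance is unaffected.
Relative clearance = 1.92 + 1.848 + 0.03 + 0.13 = 3.928.
New steady-state concentration = 77.1 / 3.928 = 19.6 mg/L (concentration scales inversely with clearance).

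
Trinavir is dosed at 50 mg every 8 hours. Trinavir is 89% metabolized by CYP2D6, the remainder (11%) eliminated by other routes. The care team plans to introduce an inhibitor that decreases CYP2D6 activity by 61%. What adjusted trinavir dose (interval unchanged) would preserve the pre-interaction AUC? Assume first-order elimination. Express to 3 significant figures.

The CYP2D6 pathway (89% of clearance) falls to 0.39× activity: 0.89 × 0.39 = 0.3471.
Non-CYP routes (11%) are unchanged.
CL_new/CL_old = 0.3471 + 0.11 = 0.4571.
To maintain the same steady-state level, dose must scale with clearance: new dose = 50 × 0.4571 = 22.9 mg.

22.9 mg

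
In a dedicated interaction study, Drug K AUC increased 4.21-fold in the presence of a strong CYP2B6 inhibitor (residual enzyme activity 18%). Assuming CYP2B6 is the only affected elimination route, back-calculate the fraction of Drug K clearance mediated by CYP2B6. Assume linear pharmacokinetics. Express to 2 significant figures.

0.93

CL'/CL = 1 / 4.21 = 0.2375
0.18·fm + (1 − fm) = 0.2375
fm = (0.2375 − 1) / (0.18 − 1) = 0.93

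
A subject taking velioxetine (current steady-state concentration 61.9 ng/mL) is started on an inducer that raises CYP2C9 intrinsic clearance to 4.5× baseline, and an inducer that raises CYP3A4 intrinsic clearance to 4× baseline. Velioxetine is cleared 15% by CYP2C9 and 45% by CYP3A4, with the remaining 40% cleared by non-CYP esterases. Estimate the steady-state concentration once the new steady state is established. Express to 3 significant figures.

21.5 ng/mL

The CYP2C9 pathway (15% of clearance) rises to 4.5× activity: 0.15 × 4.5 = 0.675.
The CYP3A4 pathway (45% of clearance) increases to 4× activity: 0.45 × 4 = 1.8.
Non-CYP routes (40%) are unchanged.
CL_new/CL_old = 0.675 + 1.8 + 0.4 = 2.875.
Steady-state concentration ∝ 1/CL: new value = 61.9 / 2.875 = 21.5 ng/mL.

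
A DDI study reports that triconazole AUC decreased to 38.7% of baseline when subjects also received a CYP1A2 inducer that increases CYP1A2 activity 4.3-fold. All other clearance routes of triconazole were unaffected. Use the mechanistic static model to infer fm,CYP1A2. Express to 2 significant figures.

0.48

CL'/CL = 1 / 0.387 = 2.584
4.3·fm + (1 − fm) = 2.584
fm = (2.584 − 1) / (4.3 − 1) = 0.48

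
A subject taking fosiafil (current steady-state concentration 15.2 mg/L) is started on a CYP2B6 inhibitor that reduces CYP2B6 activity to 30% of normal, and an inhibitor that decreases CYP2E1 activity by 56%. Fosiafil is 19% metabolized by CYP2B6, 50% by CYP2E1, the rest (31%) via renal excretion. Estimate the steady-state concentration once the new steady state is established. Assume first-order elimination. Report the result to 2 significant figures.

26 mg/L

The CYP2B6 pathway (19% of clearance) drops to 0.3× activity: 0.19 × 0.3 = 0.057.
The CYP2E1 pathway (50% of clearance) drops to 0.44× activity: 0.5 × 0.44 = 0.22.
The remaining 31% of clearance is unaffected.
CL_new/CL_old = 0.057 + 0.22 + 0.31 = 0.587.
Dividing the baseline by the relative clearance: 15.2 / 0.587 = 26 mg/L.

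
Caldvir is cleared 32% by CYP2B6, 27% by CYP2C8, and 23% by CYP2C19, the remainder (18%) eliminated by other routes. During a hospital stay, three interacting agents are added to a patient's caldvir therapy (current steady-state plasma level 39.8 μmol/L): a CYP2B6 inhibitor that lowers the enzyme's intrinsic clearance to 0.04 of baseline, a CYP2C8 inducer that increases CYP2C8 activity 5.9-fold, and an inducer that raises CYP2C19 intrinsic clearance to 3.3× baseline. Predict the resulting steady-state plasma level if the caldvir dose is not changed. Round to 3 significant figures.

The CYP2B6 pathway (32% of clearance) drops to 0.04× activity: 0.32 × 0.04 = 0.0128.
The CYP2C8 pathway (27% of clearance) rises to 5.9× activity: 0.27 × 5.9 = 1.593.
The CYP2C19 pathway (23% of clearance) increases to 3.3× activity: 0.23 × 3.3 = 0.759.
Non-CYP routes (18%) are unchanged.
Relative clearance = 0.0128 + 1.593 + 0.759 + 0.18 = 2.5448.
Steady-state plasma level ∝ 1/CL: new value = 39.8 / 2.5448 = 15.6 μmol/L.

15.6 μmol/L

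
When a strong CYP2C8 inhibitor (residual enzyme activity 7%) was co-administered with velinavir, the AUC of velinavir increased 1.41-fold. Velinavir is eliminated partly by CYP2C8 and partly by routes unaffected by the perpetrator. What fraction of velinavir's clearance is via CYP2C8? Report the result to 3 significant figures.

0.313

CL'/CL = 1 / 1.41 = 0.7092
0.07·fm + (1 − fm) = 0.7092
fm = (0.7092 − 1) / (0.07 − 1) = 0.313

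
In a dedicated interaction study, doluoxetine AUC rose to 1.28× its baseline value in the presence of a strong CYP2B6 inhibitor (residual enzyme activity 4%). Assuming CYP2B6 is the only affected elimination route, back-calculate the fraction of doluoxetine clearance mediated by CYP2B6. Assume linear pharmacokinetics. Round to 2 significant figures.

Let fm be the CYP2B6 fraction. New clearance relative to baseline = fm × 0.04 + (1 − fm).
AUC ratio = 1 / (new CL fraction), so new CL fraction = 1 / 1.28 = 0.7812.
fm × 0.04 + 1 − fm = 0.7812  ⇒  fm × (0.04 − 1) = −0.2188  ⇒  fm = 0.23.

0.23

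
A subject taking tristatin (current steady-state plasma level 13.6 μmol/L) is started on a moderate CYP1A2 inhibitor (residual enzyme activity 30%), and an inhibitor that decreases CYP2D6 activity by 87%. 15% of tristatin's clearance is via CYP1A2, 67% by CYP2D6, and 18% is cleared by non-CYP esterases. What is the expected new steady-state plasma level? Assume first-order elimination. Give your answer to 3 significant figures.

The CYP1A2 pathway (15% of clearance) is reduced to 0.3× activity: 0.15 × 0.3 = 0.045.
The CYP2D6 pathway (67% of clearance) falls to 0.13× activity: 0.67 × 0.13 = 0.0871.
Non-CYP routes (18%) are unchanged.
CL_new/CL_old = 0.045 + 0.0871 + 0.18 = 0.3121.
Dividing the baseline by the relative clearance: 13.6 / 0.3121 = 43.6 μmol/L.

43.6 μmol/L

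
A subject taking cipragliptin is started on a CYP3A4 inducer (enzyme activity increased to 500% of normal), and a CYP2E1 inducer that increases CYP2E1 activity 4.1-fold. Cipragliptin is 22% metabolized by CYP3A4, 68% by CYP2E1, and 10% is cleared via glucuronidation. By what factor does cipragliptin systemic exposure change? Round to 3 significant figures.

0.251

The CYP3A4 pathway (22% of clearance) rises to 5× activity: 0.22 × 5 = 1.1.
The CYP2E1 pathway (68% of clearance) is boosted to 4.1× activity: 0.68 × 4.1 = 2.788.
The remaining 10% of clearance is unaffected.
New clearance relative to baseline: 1.1 + 2.788 + 0.1 = 3.988.
Because systemic exposure varies inversely with clearance, the combined effect is 1 / 3.988 = 0.251.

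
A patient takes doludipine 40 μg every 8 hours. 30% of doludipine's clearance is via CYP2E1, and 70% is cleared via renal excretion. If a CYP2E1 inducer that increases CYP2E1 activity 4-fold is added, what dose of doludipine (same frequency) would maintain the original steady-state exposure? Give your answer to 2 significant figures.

The CYP2E1 pathway (30% of clearance) increases to 4× activity: 0.3 × 4 = 1.2.
Non-CYP routes (70%) are unchanged.
Relative clearance = 1.2 + 0.7 = 1.9.
Css,avg = (dose rate)/CL, so holding Css fixed requires dose ∝ CL: 40 × 1.9 = 76 μg.

76 μg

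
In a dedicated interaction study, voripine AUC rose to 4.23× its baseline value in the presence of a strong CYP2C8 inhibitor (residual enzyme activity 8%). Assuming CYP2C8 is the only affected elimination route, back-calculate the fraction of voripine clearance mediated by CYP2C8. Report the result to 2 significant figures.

0.83

Let x = fm,CYP2C8. Because AUC ∝ 1/CL, relative clearance fell to 1/4.23 = 0.2364.
Setting x·0.08 + (1 − x) = 0.2364 and solving: x = (0.2364 − 1)/(0.08 − 1) = 0.83.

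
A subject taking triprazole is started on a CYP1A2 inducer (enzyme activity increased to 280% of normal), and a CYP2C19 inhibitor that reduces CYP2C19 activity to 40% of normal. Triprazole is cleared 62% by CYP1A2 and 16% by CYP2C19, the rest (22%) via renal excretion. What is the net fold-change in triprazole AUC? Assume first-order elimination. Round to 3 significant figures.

CYP1A2: 0.62 × 2.8 = 1.736
CYP2C19: 0.16 × 0.4 = 0.064
Other: 0.22 (unchanged)
New clearance relative to baseline: 1.736 + 0.064 + 0.22 = 2.02.
AUC ∝ 1/CL: fold-change = 1 / 2.02 = 0.495.

0.495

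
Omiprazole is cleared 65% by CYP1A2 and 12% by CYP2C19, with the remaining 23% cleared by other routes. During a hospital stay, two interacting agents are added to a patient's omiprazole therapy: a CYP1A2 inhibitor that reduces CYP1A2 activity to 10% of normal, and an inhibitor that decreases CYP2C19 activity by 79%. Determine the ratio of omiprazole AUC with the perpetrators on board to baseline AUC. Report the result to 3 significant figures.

The CYP1A2 pathway (65% of clearance) drops to 0.1× activity: 0.65 × 0.1 = 0.065.
The CYP2C19 pathway (12% of clearance) is reduced to 0.21× activity: 0.12 × 0.21 = 0.0252.
The remaining 23% of clearance is unaffected.
Relative clearance = 0.065 + 0.0252 + 0.23 = 0.3202.
Because AUC varies inversely with clearance, the combined effect is 1 / 0.3202 = 3.12.

3.12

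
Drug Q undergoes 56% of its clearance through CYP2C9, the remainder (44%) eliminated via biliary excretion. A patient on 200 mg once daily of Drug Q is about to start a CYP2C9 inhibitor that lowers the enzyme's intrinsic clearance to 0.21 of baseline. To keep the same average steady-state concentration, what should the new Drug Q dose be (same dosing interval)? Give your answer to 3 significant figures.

112 mg

The CYP2C9 pathway (56% of clearance) falls to 0.21× activity: 0.56 × 0.21 = 0.1176.
Non-CYP routes (44%) are unchanged.
CL_new/CL_old = 0.1176 + 0.44 = 0.5576.
Css,avg = (dose rate)/CL, so holding Css fixed requires dose ∝ CL: 200 × 0.5576 = 112 mg.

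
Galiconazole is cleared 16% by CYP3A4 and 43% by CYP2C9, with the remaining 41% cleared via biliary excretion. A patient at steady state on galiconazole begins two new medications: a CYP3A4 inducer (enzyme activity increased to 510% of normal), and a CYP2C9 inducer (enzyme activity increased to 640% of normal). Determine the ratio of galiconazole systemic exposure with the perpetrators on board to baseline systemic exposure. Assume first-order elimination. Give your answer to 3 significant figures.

0.251

CYP3A4: 0.16 × 5.1 = 0.816
CYP2C9: 0.43 × 6.4 = 2.752
Other: 0.41 (unchanged)
New clearance relative to baseline: 0.816 + 2.752 + 0.41 = 3.978.
Because systemic exposure varies inversely with clearance, the combined effect is 1 / 3.978 = 0.251.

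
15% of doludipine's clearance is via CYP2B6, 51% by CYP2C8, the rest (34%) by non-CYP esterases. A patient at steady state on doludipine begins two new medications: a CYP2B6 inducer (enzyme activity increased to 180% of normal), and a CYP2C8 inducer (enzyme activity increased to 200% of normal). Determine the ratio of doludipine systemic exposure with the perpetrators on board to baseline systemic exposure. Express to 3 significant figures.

0.613

CYP2B6: 0.15 × 1.8 = 0.27
CYP2C8: 0.51 × 2 = 1.02
Other: 0.34 (unchanged)
Relative clearance = 0.27 + 1.02 + 0.34 = 1.63.
Systemic exposure ∝ 1/CL: fold-change = 1 / 1.63 = 0.613.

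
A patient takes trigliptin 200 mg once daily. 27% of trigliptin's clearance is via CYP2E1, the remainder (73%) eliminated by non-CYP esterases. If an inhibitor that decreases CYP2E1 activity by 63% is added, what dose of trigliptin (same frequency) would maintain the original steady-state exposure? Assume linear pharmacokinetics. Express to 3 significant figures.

166 mg

The CYP2E1 pathway (27% of clearance) drops to 0.37× activity: 0.27 × 0.37 = 0.0999.
Non-CYP routes (73%) are unchanged.
CL_new/CL_old = 0.0999 + 0.73 = 0.8299.
Css,avg = (dose rate)/CL, so holding Css fixed requires dose ∝ CL: 200 × 0.8299 = 166 mg.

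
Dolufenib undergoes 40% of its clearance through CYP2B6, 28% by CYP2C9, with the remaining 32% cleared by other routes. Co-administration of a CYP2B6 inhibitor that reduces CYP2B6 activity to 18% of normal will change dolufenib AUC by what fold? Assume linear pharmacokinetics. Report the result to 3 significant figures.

The CYP2B6 pathway (40% of clearance) is reduced to 0.18× activity: 0.4 × 0.18 = 0.072.
CYP2C9 (28%) and the residual 32% are unaffected.
CL_new/CL_old = 0.072 + 0.28 + 0.32 = 0.672.
AUC is inversely proportional to clearance, so the fold-change is 1 / 0.672 = 1.49.

1.49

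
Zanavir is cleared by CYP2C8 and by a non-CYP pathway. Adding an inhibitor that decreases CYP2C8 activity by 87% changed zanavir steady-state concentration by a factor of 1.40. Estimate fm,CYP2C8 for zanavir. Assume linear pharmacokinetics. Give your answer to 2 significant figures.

CL'/CL = 1 / 1.40 = 0.7143
0.13·fm + (1 − fm) = 0.7143
fm = (0.7143 − 1) / (0.13 − 1) = 0.33

0.33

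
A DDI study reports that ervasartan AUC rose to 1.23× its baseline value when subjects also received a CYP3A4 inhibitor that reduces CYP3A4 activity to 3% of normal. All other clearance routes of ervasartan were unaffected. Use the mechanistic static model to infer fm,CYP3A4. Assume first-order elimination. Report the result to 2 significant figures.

0.19

Let fm be the CYP3A4 fraction. New clearance relative to baseline = fm × 0.03 + (1 − fm).
AUC ratio = 1 / (new CL fraction), so new CL fraction = 1 / 1.23 = 0.813.
fm × 0.03 + 1 − fm = 0.813  ⇒  fm × (0.03 − 1) = −0.187  ⇒  fm = 0.19.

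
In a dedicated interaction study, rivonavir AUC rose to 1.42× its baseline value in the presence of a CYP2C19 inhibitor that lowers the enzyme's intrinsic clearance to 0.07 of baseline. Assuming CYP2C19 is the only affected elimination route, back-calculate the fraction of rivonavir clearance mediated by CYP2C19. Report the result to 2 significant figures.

Call the CYP2C19 fraction fm. After the interaction, CL_new/CL_old = fm × 0.07 + (1 − fm).
AUC ratio = 1 / (new CL fraction), so new CL fraction = 1 / 1.42 = 0.7042.
fm × 0.07 + 1 − fm = 0.7042  ⇒  fm × (0.07 − 1) = −0.2958  ⇒  fm = 0.32.

0.32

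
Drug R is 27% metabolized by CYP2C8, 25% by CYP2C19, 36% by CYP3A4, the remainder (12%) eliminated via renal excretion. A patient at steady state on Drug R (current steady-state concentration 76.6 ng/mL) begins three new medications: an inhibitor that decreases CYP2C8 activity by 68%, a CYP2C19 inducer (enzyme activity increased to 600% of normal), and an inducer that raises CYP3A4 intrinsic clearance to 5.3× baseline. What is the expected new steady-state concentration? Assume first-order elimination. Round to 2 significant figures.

The CYP2C8 pathway (27% of clearance) drops to 0.32× activity: 0.27 × 0.32 = 0.0864.
The CYP2C19 pathway (25% of clearance) is boosted to 6× activity: 0.25 × 6 = 1.5.
The CYP3A4 pathway (36% of clearance) rises to 5.3× activity: 0.36 × 5.3 = 1.908.
Non-CYP routes (12%) are unchanged.
Relative clearance = 0.0864 + 1.5 + 1.908 + 0.12 = 3.6144.
Dividing the baseline by the relative clearance: 76.6 / 3.6144 = 21 ng/mL.

21 ng/mL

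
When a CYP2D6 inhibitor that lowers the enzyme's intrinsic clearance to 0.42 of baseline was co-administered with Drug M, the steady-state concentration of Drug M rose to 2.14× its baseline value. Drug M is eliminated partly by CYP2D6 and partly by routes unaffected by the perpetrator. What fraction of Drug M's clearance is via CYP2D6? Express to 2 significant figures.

0.92

CL'/CL = 1 / 2.14 = 0.4673
0.42·fm + (1 − fm) = 0.4673
fm = (0.4673 − 1) / (0.42 − 1) = 0.92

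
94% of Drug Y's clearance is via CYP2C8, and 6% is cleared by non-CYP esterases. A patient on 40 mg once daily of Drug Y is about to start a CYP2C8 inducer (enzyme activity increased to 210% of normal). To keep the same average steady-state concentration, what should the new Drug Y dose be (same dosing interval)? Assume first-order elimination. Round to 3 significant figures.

CYP2C8: 0.94 × 2.1 = 1.974
Other: 0.06 (unchanged)
CL_new/CL_old = 1.974 + 0.06 = 2.034.
Css,avg = (dose rate)/CL, so holding Css fixed requires dose ∝ CL: 40 × 2.034 = 81.4 mg.

81.4 mg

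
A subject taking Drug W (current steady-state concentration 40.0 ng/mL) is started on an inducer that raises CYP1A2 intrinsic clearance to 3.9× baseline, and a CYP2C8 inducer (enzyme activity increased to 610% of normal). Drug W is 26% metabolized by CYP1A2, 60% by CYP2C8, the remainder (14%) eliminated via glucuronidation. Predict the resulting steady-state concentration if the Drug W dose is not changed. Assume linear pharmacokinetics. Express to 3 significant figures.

8.31 ng/mL

CYP1A2: 0.26 × 3.9 = 1.014
CYP2C8: 0.6 × 6.1 = 3.66
Other: 0.14 (unchanged)
CL_new/CL_old = 1.014 + 3.66 + 0.14 = 4.814.
Dividing the baseline by the relative clearance: 40.0 / 4.814 = 8.31 ng/mL.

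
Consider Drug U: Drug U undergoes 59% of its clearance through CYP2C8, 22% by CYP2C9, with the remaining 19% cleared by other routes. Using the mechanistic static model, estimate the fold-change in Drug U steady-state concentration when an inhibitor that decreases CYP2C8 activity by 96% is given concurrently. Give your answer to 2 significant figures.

2.3

The CYP2C8 pathway (59% of clearance) falls to 0.04× activity: 0.59 × 0.04 = 0.0236.
CYP2C9 (22%) and the residual 19% are unaffected.
Relative clearance = 0.0236 + 0.22 + 0.19 = 0.4336.
Steady-state concentration is inversely proportional to clearance, so the fold-change is 1 / 0.4336 = 2.3.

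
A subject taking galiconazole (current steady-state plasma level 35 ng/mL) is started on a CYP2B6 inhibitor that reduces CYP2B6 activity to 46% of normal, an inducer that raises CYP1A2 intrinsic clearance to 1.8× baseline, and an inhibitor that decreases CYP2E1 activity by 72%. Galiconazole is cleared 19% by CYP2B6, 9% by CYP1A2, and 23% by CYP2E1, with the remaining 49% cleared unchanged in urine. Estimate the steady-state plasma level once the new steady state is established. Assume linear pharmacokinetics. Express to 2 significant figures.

44 ng/mL

CYP2B6: 0.19 × 0.46 = 0.0874
CYP1A2: 0.09 × 1.8 = 0.162
CYP2E1: 0.23 × 0.28 = 0.0644
Other: 0.49 (unchanged)
CL_new/CL_old = 0.0874 + 0.162 + 0.0644 + 0.49 = 0.8038.
Dividing the baseline by the relative clearance: 35 / 0.8038 = 44 ng/mL.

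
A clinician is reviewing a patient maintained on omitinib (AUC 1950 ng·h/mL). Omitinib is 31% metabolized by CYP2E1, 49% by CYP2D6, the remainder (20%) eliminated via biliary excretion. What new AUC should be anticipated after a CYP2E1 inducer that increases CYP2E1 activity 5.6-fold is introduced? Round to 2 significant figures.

The CYP2E1 pathway (31% of clearance) is boosted to 5.6× activity: 0.31 × 5.6 = 1.736.
CYP2D6 (49%) and the residual 20% are unaffected.
CL_new/CL_old = 1.736 + 0.49 + 0.2 = 2.426.
AUC ∝ 1/CL, so new value = 1950 / 2.426 = 8.0 × 10² ng·h/mL.

8.0 × 10² ng·h/mL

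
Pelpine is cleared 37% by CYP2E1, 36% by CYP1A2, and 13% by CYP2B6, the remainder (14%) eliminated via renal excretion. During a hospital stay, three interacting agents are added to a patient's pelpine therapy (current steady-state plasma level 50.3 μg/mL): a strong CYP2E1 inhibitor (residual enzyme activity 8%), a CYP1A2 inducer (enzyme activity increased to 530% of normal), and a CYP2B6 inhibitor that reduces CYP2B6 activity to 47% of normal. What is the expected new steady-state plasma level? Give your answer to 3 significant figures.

The CYP2E1 pathway (37% of clearance) is reduced to 0.08× activity: 0.37 × 0.08 = 0.0296.
The CYP1A2 pathway (36% of clearance) increases to 5.3× activity: 0.36 × 5.3 = 1.908.
The CYP2B6 pathway (13% of clearance) falls to 0.47× activity: 0.13 × 0.47 = 0.0611.
Non-CYP routes (14%) are unchanged.
Relative clearance = 0.0296 + 1.908 + 0.0611 + 0.14 = 2.1387.
Steady-state plasma level ∝ 1/CL: new value = 50.3 / 2.1387 = 23.5 μg/mL.

23.5 μg/mL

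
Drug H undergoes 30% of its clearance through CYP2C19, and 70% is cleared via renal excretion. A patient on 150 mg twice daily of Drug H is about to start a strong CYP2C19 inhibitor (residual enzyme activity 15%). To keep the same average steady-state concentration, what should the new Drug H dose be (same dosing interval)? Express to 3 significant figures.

CYP2C19: 0.3 × 0.15 = 0.045
Other: 0.7 (unchanged)
Relative clearance = 0.045 + 0.7 = 0.745.
To maintain the same steady-state level, dose must scale with clearance: new dose = 150 × 0.745 = 112 mg.

112 mg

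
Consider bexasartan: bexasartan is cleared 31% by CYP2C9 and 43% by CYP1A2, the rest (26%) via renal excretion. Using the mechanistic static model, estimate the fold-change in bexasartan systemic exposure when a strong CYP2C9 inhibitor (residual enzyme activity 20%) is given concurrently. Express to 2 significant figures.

CYP2C9: 0.31 × 0.2 = 0.062
CYP1A2: 0.43 (unchanged)
Other: 0.26 (unchanged)
Relative clearance = 0.062 + 0.43 + 0.26 = 0.752.
Systemic exposure is inversely proportional to clearance, so the fold-change is 1 / 0.752 = 1.3.

1.3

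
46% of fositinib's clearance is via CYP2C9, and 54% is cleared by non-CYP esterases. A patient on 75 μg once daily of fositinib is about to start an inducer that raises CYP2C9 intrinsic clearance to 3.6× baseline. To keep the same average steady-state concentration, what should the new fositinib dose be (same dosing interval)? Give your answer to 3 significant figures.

165 μg

The CYP2C9 pathway (46% of clearance) increases to 3.6× activity: 0.46 × 3.6 = 1.656.
The remaining 54% of clearance is unaffected.
CL_new/CL_old = 1.656 + 0.54 = 2.196.
Exposure is unchanged when dose changes in proportion to clearance. New dose = 75 μg × 2.196 = 165 μg.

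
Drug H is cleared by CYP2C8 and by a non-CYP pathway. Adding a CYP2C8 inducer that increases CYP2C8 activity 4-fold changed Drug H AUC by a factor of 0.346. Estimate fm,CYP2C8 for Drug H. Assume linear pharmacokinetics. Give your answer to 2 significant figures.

Let x = fm,CYP2C8. Because AUC ∝ 1/CL, relative clearance rose to 1/0.346 = 2.89.
Setting x·4 + (1 − x) = 2.89 and solving: x = (2.89 − 1)/(4 − 1) = 0.63.

0.63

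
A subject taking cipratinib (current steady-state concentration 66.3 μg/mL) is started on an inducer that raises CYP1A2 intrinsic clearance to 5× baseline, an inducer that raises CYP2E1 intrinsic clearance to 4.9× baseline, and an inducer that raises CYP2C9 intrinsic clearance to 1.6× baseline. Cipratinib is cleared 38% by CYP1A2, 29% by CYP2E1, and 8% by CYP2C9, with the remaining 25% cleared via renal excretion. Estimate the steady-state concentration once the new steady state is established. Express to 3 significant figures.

The CYP1A2 pathway (38% of clearance) rises to 5× activity: 0.38 × 5 = 1.9.
The CYP2E1 pathway (29% of clearance) is boosted to 4.9× activity: 0.29 × 4.9 = 1.421.
The CYP2C9 pathway (8% of clearance) rises to 1.6× activity: 0.08 × 1.6 = 0.128.
The remaining 25% of clearance is unaffected.
New clearance relative to baseline: 1.9 + 1.421 + 0.128 + 0.25 = 3.699.
Steady-state concentration ∝ 1/CL: new value = 66.3 / 3.699 = 17.9 μg/mL.

17.9 μg/mL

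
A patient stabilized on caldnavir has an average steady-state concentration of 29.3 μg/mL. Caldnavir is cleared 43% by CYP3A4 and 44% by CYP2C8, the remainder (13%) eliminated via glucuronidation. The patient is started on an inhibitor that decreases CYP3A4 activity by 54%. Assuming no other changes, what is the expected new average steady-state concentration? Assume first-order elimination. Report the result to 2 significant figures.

The CYP3A4 pathway (43% of clearance) drops to 0.46× activity: 0.43 × 0.46 = 0.1978.
CYP2C8 (44%) and the residual 13% are unaffected.
New clearance relative to baseline: 0.1978 + 0.44 + 0.13 = 0.7678.
Average steady-state concentration ∝ 1/CL, so new value = 29.3 / 0.7678 = 38 μg/mL.

38 μg/mL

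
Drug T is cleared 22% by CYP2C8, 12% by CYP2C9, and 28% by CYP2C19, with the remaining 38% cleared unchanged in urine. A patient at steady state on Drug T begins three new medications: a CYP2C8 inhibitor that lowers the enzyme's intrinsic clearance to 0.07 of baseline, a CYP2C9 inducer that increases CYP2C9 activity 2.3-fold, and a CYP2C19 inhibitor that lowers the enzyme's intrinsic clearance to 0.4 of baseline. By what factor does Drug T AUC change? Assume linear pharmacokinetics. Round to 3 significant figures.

The CYP2C8 pathway (22% of clearance) is reduced to 0.07× activity: 0.22 × 0.07 = 0.0154.
The CYP2C9 pathway (12% of clearance) increases to 2.3× activity: 0.12 × 2.3 = 0.276.
The CYP2C19 pathway (28% of clearance) drops to 0.4× activity: 0.28 × 0.4 = 0.112.
The remaining 38% of clearance is unaffected.
New clearance relative to baseline: 0.0154 + 0.276 + 0.112 + 0.38 = 0.7834.
AUC ∝ 1/CL: fold-change = 1 / 0.7834 = 1.28.

1.28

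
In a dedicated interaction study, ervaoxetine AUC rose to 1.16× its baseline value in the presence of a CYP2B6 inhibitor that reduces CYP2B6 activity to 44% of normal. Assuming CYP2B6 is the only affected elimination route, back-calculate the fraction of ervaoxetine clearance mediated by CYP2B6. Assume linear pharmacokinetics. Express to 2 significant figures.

Write x for the fraction cleared via CYP2B6. The observed AUC change means clearance fell to 1/1.16 = 0.8621 of baseline.
Setting x·0.44 + (1 − x) = 0.8621 and solving: x = (0.8621 − 1)/(0.44 − 1) = 0.25.

0.25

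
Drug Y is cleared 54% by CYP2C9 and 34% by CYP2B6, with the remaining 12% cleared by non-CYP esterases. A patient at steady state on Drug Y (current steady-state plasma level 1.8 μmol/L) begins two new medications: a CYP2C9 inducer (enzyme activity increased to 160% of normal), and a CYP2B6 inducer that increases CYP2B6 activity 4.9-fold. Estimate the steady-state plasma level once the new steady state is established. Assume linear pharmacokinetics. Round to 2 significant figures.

0.68 μmol/L

The CYP2C9 pathway (54% of clearance) is boosted to 1.6× activity: 0.54 × 1.6 = 0.864.
The CYP2B6 pathway (34% of clearance) rises to 4.9× activity: 0.34 × 4.9 = 1.666.
The remaining 12% of clearance is unaffected.
Relative clearance = 0.864 + 1.666 + 0.12 = 2.65.
Steady-state plasma level ∝ 1/CL: new value = 1.8 / 2.65 = 0.68 μmol/L.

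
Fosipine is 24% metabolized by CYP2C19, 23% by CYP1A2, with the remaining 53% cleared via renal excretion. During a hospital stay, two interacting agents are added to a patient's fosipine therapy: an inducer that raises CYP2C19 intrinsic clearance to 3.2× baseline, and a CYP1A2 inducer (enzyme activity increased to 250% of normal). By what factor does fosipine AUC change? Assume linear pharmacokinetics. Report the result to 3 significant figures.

The CYP2C19 pathway (24% of clearance) increases to 3.2× activity: 0.24 × 3.2 = 0.768.
The CYP1A2 pathway (23% of clearance) is boosted to 2.5× activity: 0.23 × 2.5 = 0.575.
Non-CYP routes (53%) are unchanged.
New clearance relative to baseline: 0.768 + 0.575 + 0.53 = 1.873.
AUC ∝ 1/CL: fold-change = 1 / 1.873 = 0.534.

0.534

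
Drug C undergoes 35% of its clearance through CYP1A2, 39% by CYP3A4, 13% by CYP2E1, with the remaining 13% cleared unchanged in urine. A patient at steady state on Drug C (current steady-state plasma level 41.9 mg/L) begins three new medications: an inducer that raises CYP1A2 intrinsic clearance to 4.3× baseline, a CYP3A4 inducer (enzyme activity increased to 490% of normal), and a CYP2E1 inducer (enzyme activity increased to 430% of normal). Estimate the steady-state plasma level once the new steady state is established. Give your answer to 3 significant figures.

CYP1A2: 0.35 × 4.3 = 1.505
CYP3A4: 0.39 × 4.9 = 1.911
CYP2E1: 0.13 × 4.3 = 0.559
Other: 0.13 (unchanged)
CL_new/CL_old = 1.505 + 1.911 + 0.559 + 0.13 = 4.105.
Dividing the baseline by the relative clearance: 41.9 / 4.105 = 10.2 mg/L.

10.2 mg/L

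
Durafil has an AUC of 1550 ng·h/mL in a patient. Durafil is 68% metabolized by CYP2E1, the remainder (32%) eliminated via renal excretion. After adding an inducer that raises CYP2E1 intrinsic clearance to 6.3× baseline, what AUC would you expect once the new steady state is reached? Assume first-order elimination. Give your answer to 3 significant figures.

The CYP2E1 pathway (68% of clearance) rises to 6.3× activity: 0.68 × 6.3 = 4.284.
The remaining 32% of clearance is unaffected.
New clearance relative to baseline: 4.284 + 0.32 = 4.604.
AUC ∝ 1/CL, so new value = 1550 / 4.604 = 337 ng·h/mL.

337 ng·h/mL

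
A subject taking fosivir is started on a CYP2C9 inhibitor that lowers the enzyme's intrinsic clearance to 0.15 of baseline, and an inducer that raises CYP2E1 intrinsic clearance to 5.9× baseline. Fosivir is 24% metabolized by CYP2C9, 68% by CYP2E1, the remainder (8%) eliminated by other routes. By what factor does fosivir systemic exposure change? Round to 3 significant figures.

The CYP2C9 pathway (24% of clearance) is reduced to 0.15× activity: 0.24 × 0.15 = 0.036.
The CYP2E1 pathway (68% of clearance) is boosted to 5.9× activity: 0.68 × 5.9 = 4.012.
The remaining 8% of clearance is unaffected.
New clearance relative to baseline: 0.036 + 4.012 + 0.08 = 4.128.
Because systemic exposure varies inversely with clearance, the combined effect is 1 / 4.128 = 0.242.

0.242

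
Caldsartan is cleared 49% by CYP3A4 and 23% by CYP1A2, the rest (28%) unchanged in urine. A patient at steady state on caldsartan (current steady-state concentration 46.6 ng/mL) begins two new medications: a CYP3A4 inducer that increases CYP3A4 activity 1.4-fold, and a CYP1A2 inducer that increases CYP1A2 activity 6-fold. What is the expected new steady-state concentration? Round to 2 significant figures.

20 ng/mL

The CYP3A4 pathway (49% of clearance) is boosted to 1.4× activity: 0.49 × 1.4 = 0.686.
The CYP1A2 pathway (23% of clearance) increases to 6× activity: 0.23 × 6 = 1.38.
Non-CYP routes (28%) are unchanged.
CL_new/CL_old = 0.686 + 1.38 + 0.28 = 2.346.
Dividing the baseline by the relative clearance: 46.6 / 2.346 = 20 ng/mL.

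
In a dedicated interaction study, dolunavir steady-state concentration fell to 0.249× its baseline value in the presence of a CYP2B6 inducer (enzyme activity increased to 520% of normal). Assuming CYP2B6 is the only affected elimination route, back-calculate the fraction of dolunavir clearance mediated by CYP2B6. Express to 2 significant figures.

0.72

Let fm be the CYP2B6 fraction. New clearance relative to baseline = fm × 5.2 + (1 − fm).
Steady-state concentration ratio = 1 / (new CL fraction), so new CL fraction = 1 / 0.249 = 4.016.
fm × 5.2 + 1 − fm = 4.016  ⇒  fm × (5.2 − 1) = 3.016  ⇒  fm = 0.72.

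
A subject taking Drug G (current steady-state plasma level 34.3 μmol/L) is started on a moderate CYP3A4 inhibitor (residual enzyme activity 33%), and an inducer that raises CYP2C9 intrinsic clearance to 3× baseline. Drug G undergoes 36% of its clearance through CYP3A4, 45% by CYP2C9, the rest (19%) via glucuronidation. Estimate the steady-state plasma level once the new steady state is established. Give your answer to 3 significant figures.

20.7 μmol/L

CYP3A4: 0.36 × 0.33 = 0.1188
CYP2C9: 0.45 × 3 = 1.35
Other: 0.19 (unchanged)
CL_new/CL_old = 0.1188 + 1.35 + 0.19 = 1.6588.
Dividing the baseline by the relative clearance: 34.3 / 1.6588 = 20.7 μmol/L.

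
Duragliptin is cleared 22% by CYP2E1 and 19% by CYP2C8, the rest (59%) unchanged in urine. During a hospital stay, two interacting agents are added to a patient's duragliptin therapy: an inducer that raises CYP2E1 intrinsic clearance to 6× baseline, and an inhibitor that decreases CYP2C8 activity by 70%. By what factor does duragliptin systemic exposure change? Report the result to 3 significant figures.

0.508

The CYP2E1 pathway (22% of clearance) increases to 6× activity: 0.22 × 6 = 1.32.
The CYP2C8 pathway (19% of clearance) falls to 0.3× activity: 0.19 × 0.3 = 0.057.
Non-CYP routes (59%) are unchanged.
Relative clearance = 1.32 + 0.057 + 0.59 = 1.967.
Systemic exposure ∝ 1/CL: fold-change = 1 / 1.967 = 0.508.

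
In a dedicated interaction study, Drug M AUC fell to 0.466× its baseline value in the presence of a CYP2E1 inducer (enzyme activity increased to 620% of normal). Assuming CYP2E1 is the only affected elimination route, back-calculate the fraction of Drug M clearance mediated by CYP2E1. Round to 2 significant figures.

Let x = fm,CYP2E1. Because AUC ∝ 1/CL, relative clearance rose to 1/0.466 = 2.146.
Only the CYP2E1 route changed, so 2.146 = x·6.2 + (1 − x), giving x = 0.22.

0.22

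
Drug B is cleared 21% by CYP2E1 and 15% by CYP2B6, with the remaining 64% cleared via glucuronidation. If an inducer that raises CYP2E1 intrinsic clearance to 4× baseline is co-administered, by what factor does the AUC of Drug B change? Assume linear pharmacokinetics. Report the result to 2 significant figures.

The CYP2E1 pathway (21% of clearance) rises to 4× activity: 0.21 × 4 = 0.84.
CYP2B6 (15%) and the residual 64% are unaffected.
New clearance relative to baseline: 0.84 + 0.15 + 0.64 = 1.63.
Since AUC ∝ 1/CL, the ratio is 1 / 1.63 = 0.61.

0.61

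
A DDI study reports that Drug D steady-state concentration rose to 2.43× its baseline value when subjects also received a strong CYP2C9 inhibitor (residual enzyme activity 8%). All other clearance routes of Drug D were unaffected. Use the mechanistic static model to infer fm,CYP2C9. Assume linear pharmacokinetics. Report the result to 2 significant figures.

CL'/CL = 1 / 2.43 = 0.4115
0.08·fm + (1 − fm) = 0.4115
fm = (0.4115 − 1) / (0.08 − 1) = 0.64

0.64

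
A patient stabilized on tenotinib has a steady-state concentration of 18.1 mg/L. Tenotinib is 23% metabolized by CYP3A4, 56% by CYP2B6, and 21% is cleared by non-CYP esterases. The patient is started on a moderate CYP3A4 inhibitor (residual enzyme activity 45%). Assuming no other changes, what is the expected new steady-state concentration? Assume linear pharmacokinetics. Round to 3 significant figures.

20.7 mg/L

CYP3A4: 0.23 × 0.45 = 0.1035
CYP2B6: 0.56 (unchanged)
Other: 0.21 (unchanged)
New clearance relative to baseline: 0.1035 + 0.56 + 0.21 = 0.8735.
With dosing unchanged, steady-state concentration scales as 1/CL: 18.1 / 0.8735 = 20.7 mg/L.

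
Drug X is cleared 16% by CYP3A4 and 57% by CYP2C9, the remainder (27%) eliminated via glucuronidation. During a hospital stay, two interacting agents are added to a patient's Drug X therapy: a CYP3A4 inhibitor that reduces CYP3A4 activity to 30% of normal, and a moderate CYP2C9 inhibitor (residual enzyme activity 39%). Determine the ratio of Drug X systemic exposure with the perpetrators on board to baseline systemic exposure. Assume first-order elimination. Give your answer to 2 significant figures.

The CYP3A4 pathway (16% of clearance) is reduced to 0.3× activity: 0.16 × 0.3 = 0.048.
The CYP2C9 pathway (57% of clearance) falls to 0.39× activity: 0.57 × 0.39 = 0.2223.
The remaining 27% of clearance is unaffected.
CL_new/CL_old = 0.048 + 0.2223 + 0.27 = 0.5403.
Systemic exposure ∝ 1/CL: fold-change = 1 / 0.5403 = 1.9.

1.9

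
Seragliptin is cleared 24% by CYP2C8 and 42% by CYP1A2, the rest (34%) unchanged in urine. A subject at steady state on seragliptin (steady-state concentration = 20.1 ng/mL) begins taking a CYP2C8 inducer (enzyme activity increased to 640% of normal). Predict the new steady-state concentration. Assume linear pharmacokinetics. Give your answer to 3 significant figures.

The CYP2C8 pathway (24% of clearance) increases to 6.4× activity: 0.24 × 6.4 = 1.536.
CYP1A2 (42%) and the residual 34% are unaffected.
CL_new/CL_old = 1.536 + 0.42 + 0.34 = 2.296.
New steady-state concentration = baseline ÷ relative clearance = 20.1 / 2.296 = 8.75 ng/mL.

8.75 ng/mL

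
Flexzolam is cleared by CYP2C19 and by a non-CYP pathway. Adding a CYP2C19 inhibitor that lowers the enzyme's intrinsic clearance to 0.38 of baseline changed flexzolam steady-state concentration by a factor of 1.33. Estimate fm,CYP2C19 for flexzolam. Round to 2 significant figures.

Let x = fm,CYP2C19. Because steady-state concentration ∝ 1/CL, relative clearance fell to 1/1.33 = 0.7519.
Setting x·0.38 + (1 − x) = 0.7519 and solving: x = (0.7519 − 1)/(0.38 − 1) = 0.40.

0.40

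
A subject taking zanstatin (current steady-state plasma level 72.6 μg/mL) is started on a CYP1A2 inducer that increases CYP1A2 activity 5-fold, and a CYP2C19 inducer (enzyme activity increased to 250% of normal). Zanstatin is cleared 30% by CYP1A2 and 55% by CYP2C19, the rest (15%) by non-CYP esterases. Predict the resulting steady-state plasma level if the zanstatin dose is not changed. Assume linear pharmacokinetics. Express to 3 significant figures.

24.0 μg/mL

CYP1A2: 0.3 × 5 = 1.5
CYP2C19: 0.55 × 2.5 = 1.375
Other: 0.15 (unchanged)
New clearance relative to baseline: 1.5 + 1.375 + 0.15 = 3.025.
New steady-state plasma level = 72.6 / 3.025 = 24.0 μg/mL (concentration scales inversely with clearance).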